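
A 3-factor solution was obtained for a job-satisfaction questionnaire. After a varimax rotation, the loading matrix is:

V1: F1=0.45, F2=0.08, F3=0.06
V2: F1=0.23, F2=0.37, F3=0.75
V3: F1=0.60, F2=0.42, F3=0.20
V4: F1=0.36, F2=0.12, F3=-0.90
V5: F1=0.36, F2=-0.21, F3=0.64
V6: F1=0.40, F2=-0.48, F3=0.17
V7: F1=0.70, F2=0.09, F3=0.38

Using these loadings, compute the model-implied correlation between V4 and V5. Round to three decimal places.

-0.472

r̂ = Σ λ_i·λ_j across factors = (0.36)(0.36) + (0.12)(-0.21) + (-0.90)(0.64)
  = +0.1296 -0.0252 -0.5760 = -0.4716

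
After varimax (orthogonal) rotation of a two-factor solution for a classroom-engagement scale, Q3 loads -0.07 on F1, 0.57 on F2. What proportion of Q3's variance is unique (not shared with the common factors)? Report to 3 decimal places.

h² = (-0.07)² + 0.57² = 0.0049 + 0.3249 = 0.3298
Uniqueness u² = 1 − h² = 1 − 0.3298 = 0.6702

0.670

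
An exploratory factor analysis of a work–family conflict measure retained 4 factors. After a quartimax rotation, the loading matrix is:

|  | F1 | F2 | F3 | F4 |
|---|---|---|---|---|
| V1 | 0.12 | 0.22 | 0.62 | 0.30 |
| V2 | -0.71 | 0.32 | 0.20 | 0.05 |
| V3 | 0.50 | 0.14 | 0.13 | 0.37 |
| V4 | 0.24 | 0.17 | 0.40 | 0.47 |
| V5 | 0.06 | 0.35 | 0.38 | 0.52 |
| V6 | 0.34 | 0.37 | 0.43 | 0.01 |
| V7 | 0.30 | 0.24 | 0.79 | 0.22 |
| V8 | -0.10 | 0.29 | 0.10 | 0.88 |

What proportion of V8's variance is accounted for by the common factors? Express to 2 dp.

0.88

h² = (-0.10)² + 0.29² + 0.10² + 0.88² = 0.0100 + 0.0841 + 0.0100 + 0.7744 = 0.8785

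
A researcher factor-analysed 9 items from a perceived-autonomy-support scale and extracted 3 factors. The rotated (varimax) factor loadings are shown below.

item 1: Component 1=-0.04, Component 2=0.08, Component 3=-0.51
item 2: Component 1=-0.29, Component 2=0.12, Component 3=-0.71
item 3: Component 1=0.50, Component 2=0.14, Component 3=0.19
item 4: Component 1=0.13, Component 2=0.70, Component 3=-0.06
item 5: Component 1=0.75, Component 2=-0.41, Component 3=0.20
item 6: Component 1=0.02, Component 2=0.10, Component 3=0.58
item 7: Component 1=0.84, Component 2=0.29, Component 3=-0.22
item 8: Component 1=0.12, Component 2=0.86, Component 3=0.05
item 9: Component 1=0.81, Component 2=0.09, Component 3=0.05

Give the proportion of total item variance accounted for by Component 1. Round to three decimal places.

0.255

SS loadings for Component 1 = (-0.04)² + (-0.29)² + 0.50² + 0.13² + 0.75² + 0.02² + 0.84² + 0.12² + 0.81² = 2.2916
Proportion of variance = 2.2916 / 9 = 0.2546.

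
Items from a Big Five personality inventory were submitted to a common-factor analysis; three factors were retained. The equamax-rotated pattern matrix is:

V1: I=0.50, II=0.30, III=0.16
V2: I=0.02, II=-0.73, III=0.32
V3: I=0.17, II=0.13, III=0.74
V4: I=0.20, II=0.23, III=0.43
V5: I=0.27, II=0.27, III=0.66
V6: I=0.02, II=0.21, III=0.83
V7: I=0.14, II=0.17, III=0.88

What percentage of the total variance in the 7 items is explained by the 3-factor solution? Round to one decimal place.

Communalities: 0.3656, 0.6357, 0.5934, 0.2778, 0.5814, 0.7334, 0.8229; Σh² = 4.0102.
Total variance with 7 standardized items is 7, so the solution explains 4.0102/7 = 0.5729 = 57.29%.

57.3%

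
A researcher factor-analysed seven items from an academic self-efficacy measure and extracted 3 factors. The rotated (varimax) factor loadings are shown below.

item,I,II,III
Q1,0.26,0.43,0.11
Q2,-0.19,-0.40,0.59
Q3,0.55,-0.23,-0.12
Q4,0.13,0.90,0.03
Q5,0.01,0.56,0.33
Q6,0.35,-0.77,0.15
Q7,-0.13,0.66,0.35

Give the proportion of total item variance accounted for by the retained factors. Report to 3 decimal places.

0.535

SS loadings by factor: 0.5626, 2.5499, 0.6294; total = 3.7419.
Total variance with 7 standardized items is 7, so the solution explains 3.7419/7 = 0.5346.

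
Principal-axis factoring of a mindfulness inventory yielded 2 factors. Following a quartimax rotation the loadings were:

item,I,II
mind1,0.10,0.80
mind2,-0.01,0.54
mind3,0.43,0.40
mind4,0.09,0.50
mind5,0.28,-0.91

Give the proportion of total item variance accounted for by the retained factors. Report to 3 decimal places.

Communalities: 0.6500, 0.2917, 0.3449, 0.2581, 0.9065; Σh² = 2.4512.
Total variance with 5 standardized items is 5, so the solution explains 2.4512/5 = 0.4902.

0.490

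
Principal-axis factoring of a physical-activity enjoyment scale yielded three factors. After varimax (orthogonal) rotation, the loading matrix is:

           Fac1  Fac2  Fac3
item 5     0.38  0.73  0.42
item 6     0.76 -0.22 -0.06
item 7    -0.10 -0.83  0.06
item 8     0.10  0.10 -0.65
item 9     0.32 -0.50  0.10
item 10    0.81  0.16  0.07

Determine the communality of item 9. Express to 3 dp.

h² = 0.32² + (-0.50)² + 0.10² = 0.1024 + 0.2500 + 0.0100 = 0.3624

0.362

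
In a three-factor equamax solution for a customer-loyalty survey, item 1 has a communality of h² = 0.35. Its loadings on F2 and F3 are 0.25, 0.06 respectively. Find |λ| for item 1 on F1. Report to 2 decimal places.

0.53

Under orthogonal rotation h² = Σλ², so λ_F1² = h² − (0.0661) = 0.35 − 0.0661 = 0.2839.
|λ| = √0.2839 = 0.5328.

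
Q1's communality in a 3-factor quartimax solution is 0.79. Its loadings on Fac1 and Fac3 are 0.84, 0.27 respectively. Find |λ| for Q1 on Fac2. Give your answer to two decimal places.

0.11

Under orthogonal rotation h² = Σλ², so λ_Fac2² = h² − (0.7785) = 0.79 − 0.7785 = 0.0115.
|λ| = √0.0115 = 0.1072.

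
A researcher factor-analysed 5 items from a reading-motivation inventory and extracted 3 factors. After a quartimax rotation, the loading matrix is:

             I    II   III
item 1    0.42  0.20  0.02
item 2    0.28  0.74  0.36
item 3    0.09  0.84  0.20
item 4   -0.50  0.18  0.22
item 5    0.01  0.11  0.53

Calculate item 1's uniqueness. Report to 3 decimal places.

0.783

h² = 0.42² + 0.20² + 0.02² = 0.1764 + 0.0400 + 0.0004 = 0.2168
Uniqueness u² = 1 − h² = 1 − 0.2168 = 0.7832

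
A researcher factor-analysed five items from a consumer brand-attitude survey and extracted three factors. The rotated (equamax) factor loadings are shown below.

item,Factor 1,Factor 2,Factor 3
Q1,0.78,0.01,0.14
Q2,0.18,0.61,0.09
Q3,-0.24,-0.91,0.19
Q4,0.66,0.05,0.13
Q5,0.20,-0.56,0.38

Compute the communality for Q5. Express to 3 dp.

h² = 0.20² + (-0.56)² + 0.38² = 0.0400 + 0.3136 + 0.1444 = 0.4980

0.498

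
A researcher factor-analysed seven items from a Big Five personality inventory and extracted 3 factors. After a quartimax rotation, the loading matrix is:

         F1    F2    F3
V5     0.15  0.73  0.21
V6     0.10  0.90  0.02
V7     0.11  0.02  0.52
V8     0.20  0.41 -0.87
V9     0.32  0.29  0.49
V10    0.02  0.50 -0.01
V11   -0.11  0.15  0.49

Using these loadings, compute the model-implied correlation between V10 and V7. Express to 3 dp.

0.007

r̂ = Σ λ_i·λ_j across factors = (0.02)(0.11) + (0.50)(0.02) + (-0.01)(0.52)
  = +0.0022 +0.0100 -0.0052 = 0.0070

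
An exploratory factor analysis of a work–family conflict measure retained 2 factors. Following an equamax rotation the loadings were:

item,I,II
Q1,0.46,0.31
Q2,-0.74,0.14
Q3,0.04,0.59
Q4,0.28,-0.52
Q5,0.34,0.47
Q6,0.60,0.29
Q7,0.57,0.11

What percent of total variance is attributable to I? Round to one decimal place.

SS loadings for I = 0.46² + (-0.74)² + 0.04² + 0.28² + 0.34² + 0.60² + 0.57² = 1.6397
With 7 standardized items, total variance = 7. Proportion = 1.6397/7 = 0.2342 → 23.42%.

23.4%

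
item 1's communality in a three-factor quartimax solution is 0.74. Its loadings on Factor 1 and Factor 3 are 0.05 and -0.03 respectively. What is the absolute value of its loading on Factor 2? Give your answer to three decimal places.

0.858

Under orthogonal rotation h² = Σλ², so λ_Factor 2² = h² − (0.0034) = 0.74 − 0.0034 = 0.7366.
|λ| = √0.7366 = 0.8583.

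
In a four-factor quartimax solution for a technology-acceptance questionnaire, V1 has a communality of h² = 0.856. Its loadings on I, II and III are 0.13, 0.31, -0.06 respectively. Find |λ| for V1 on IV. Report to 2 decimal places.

0.86

Under orthogonal rotation h² = Σλ², so λ_IV² = h² − (0.1166) = 0.856 − 0.1166 = 0.7394.
|λ| = √0.7394 = 0.8599.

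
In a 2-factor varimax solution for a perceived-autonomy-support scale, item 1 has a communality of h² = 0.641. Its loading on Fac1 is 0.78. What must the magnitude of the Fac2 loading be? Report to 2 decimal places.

Under orthogonal rotation h² = Σλ², so λ_Fac2² = h² − (0.6084) = 0.641 − 0.6084 = 0.0326.
|λ| = √0.0326 = 0.1806.

0.18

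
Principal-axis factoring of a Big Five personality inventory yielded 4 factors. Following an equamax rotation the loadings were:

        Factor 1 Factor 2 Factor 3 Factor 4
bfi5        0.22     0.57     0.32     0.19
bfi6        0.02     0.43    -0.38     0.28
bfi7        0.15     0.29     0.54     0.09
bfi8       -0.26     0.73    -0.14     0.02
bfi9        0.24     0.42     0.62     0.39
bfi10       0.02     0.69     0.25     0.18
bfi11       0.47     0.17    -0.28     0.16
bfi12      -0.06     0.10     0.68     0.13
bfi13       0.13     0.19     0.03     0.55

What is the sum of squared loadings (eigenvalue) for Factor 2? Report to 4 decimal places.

1.8543

SS loadings for Factor 2 = 0.57² + 0.43² + 0.29² + 0.73² + 0.42² + 0.69² + 0.17² + 0.10² + 0.19² = 0.3249 + 0.1849 + 0.0841 + 0.5329 + 0.1764 + 0.4761 + 0.0289 + 0.0100 + 0.0361 = 1.8543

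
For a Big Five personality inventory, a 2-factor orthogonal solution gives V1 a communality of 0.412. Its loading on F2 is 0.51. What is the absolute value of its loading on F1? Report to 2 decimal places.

Under orthogonal rotation h² = Σλ², so λ_F1² = h² − (0.2601) = 0.412 − 0.2601 = 0.1519.
|λ| = √0.1519 = 0.3897.

0.39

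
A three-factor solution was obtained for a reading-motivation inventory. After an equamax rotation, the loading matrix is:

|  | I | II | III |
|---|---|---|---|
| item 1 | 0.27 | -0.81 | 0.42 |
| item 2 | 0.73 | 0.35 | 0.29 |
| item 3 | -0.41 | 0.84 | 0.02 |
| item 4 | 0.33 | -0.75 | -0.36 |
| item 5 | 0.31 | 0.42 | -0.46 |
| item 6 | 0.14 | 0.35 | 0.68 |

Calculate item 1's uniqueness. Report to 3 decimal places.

h² = 0.27² + (-0.81)² + 0.42² = 0.0729 + 0.6561 + 0.1764 = 0.9054
Uniqueness u² = 1 − h² = 1 − 0.9054 = 0.0946

0.095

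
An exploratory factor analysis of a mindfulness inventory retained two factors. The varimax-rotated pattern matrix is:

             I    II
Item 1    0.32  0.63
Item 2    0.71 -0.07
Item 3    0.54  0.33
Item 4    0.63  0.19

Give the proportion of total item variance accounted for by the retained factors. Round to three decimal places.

SS loadings by factor: 1.2950, 0.5468; total = 1.8418.
Total variance with 4 standardized items is 4, so the solution explains 1.8418/4 = 0.4605.

0.460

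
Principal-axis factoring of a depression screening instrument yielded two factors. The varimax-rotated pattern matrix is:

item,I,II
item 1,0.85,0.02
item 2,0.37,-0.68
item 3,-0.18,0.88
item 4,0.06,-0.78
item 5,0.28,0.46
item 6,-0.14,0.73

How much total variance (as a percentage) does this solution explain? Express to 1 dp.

Communalities: 0.7229, 0.5993, 0.8068, 0.6120, 0.2900, 0.5525; Σh² = 3.5835.
Total variance with 6 standardized items is 6, so the solution explains 3.5835/6 = 0.5972 = 59.72%.

59.7%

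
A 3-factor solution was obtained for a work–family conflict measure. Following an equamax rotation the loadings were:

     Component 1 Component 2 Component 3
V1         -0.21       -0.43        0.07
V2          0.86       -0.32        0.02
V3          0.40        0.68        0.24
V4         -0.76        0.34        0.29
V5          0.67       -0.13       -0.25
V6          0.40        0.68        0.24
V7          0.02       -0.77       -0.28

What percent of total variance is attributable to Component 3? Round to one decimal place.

SS loadings for Component 3 = 0.07² + 0.02² + 0.24² + 0.29² + (-0.25)² + 0.24² + (-0.28)² = 0.3455
With 7 standardized items, total variance = 7. Proportion = 0.3455/7 = 0.0494 → 4.94%.

4.9%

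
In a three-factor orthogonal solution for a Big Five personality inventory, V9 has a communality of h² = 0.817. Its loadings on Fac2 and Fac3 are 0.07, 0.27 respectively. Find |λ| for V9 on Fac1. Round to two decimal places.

0.86

Under orthogonal rotation h² = Σλ², so λ_Fac1² = h² − (0.0778) = 0.817 − 0.0778 = 0.7392.
|λ| = √0.7392 = 0.8598.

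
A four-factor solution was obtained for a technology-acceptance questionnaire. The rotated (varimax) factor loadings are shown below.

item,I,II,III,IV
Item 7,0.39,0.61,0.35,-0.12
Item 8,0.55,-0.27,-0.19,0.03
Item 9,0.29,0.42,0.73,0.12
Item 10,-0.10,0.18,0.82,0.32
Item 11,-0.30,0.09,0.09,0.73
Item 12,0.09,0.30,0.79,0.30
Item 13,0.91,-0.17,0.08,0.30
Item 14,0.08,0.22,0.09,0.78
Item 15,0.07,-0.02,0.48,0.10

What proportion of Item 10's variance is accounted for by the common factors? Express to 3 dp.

h² = (-0.10)² + 0.18² + 0.82² + 0.32² = 0.0100 + 0.0324 + 0.6724 + 0.1024 = 0.8172

0.817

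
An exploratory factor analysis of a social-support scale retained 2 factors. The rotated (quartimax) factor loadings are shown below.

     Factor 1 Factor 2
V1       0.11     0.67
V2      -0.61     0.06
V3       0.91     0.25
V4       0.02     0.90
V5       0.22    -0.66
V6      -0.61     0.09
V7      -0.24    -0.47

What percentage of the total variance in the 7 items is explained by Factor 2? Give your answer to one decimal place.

28.4%

SS loadings for Factor 2 = 0.67² + 0.06² + 0.25² + 0.90² + (-0.66)² + 0.09² + (-0.47)² = 1.9896
With 7 standardized items, total variance = 7. Proportion = 1.9896/7 = 0.2842 → 28.42%.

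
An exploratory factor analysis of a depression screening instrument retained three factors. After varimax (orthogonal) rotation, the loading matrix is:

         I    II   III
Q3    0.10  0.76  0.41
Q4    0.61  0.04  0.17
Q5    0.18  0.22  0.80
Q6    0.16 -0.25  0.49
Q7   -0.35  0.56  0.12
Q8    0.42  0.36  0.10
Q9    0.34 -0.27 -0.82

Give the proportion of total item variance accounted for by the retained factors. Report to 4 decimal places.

Communalities: 0.7557, 0.4026, 0.7208, 0.3282, 0.4505, 0.3160, 0.8609; Σh² = 3.8347.
Total variance with 7 standardized items is 7, so the solution explains 3.8347/7 = 0.5478.

0.5478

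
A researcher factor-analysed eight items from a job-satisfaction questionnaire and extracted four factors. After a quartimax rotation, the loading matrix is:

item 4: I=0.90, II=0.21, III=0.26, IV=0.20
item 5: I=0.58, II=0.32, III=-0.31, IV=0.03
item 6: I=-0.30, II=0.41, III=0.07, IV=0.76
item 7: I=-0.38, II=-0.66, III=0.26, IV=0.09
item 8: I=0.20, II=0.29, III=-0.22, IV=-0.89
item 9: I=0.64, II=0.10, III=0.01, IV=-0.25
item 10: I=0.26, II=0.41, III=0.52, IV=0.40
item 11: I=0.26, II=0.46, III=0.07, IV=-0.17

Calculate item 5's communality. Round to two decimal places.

0.54

h² = 0.58² + 0.32² + (-0.31)² + 0.03² = 0.3364 + 0.1024 + 0.0961 + 0.0009 = 0.5358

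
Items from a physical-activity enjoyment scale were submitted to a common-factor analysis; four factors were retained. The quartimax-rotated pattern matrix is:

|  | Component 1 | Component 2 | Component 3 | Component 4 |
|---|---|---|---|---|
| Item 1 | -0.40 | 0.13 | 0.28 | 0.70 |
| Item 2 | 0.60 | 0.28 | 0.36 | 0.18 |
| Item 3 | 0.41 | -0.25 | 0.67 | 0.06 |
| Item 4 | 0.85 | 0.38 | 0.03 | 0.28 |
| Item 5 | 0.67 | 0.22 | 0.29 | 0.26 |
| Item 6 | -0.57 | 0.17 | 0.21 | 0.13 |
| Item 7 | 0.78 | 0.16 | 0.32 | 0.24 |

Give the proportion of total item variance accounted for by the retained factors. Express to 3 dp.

Communalities: 0.7453, 0.6004, 0.6831, 0.9462, 0.6490, 0.4148, 0.7940; Σh² = 4.8328.
Total variance with 7 standardized items is 7, so the solution explains 4.8328/7 = 0.6904.

0.690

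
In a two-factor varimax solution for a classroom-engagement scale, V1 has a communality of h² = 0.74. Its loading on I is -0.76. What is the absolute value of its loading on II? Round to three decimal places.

Under orthogonal rotation h² = Σλ², so λ_II² = h² − (0.5776) = 0.74 − 0.5776 = 0.1624.
|λ| = √0.1624 = 0.4030.

0.403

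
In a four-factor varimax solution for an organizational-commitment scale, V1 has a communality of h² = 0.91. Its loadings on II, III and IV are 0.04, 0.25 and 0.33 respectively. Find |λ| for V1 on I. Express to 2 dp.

Under orthogonal rotation h² = Σλ², so λ_I² = h² − (0.1730) = 0.91 − 0.1730 = 0.7370.
|λ| = √0.7370 = 0.8585.

0.86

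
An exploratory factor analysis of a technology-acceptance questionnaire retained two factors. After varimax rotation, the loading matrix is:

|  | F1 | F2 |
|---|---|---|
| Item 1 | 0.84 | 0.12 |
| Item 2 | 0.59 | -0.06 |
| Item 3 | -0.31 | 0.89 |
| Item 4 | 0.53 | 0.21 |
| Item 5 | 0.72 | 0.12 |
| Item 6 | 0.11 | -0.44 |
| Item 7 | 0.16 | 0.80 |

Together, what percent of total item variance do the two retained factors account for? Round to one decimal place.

SS loadings by factor: 1.9868, 1.7022; total = 3.6890.
Total variance with 7 standardized items is 7, so the solution explains 3.6890/7 = 0.5270 = 52.70%.

52.7%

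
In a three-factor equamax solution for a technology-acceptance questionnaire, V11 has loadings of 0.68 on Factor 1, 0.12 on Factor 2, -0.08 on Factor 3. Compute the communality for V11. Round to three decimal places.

0.483

h² = 0.68² + 0.12² + (-0.08)² = 0.4624 + 0.0144 + 0.0064 = 0.4832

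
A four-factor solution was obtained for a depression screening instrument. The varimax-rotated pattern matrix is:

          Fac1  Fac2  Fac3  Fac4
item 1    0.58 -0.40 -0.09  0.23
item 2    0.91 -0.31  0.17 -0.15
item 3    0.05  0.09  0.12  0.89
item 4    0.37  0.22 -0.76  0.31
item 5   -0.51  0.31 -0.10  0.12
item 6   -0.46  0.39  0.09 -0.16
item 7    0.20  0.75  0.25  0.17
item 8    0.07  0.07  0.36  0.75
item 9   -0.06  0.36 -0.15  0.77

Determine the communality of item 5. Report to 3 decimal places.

h² = (-0.51)² + 0.31² + (-0.10)² + 0.12² = 0.2601 + 0.0961 + 0.0100 + 0.0144 = 0.3806

0.381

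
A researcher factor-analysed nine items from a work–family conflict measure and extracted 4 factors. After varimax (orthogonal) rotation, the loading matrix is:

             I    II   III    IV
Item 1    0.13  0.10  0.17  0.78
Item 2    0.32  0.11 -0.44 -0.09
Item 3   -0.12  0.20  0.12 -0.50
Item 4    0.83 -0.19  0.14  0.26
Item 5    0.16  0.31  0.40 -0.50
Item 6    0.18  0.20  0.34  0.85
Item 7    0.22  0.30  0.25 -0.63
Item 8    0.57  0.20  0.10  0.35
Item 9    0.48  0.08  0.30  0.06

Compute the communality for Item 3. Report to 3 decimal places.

h² = (-0.12)² + 0.20² + 0.12² + (-0.50)² = 0.0144 + 0.0400 + 0.0144 + 0.2500 = 0.3188

0.319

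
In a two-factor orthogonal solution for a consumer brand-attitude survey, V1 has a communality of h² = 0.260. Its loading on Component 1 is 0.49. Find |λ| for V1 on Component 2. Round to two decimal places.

0.14

Under orthogonal rotation h² = Σλ², so λ_Component 2² = h² − (0.2401) = 0.260 − 0.2401 = 0.0199.
|λ| = √0.0199 = 0.1411.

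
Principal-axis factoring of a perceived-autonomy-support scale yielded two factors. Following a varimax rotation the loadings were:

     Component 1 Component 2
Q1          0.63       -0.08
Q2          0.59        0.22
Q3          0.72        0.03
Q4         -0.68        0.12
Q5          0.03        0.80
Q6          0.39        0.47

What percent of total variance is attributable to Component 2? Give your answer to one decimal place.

15.5%

SS loadings for Component 2 = (-0.08)² + 0.22² + 0.03² + 0.12² + 0.80² + 0.47² = 0.9310
With 6 standardized items, total variance = 6. Proportion = 0.9310/6 = 0.1552 → 15.52%.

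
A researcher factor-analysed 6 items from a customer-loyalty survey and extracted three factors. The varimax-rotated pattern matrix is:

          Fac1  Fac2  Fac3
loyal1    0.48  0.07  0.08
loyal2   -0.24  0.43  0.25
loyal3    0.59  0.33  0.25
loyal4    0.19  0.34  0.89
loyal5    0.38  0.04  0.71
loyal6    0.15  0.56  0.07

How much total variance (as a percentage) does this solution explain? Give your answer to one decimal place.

50.0%

SS loadings by factor: 0.8391, 0.7295, 1.4325; total = 3.0011.
Total variance with 6 standardized items is 6, so the solution explains 3.0011/6 = 0.5002 = 50.02%.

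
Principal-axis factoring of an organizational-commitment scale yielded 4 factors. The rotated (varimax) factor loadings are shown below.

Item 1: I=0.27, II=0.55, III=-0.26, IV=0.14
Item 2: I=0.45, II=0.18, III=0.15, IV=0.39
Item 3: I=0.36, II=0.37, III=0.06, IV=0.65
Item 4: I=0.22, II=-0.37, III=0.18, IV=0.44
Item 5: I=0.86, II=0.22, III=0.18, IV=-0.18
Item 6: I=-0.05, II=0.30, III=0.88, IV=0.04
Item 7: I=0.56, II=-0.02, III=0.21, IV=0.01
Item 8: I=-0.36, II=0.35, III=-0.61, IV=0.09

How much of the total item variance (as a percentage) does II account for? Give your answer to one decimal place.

SS loadings for II = 0.55² + 0.18² + 0.37² + (-0.37)² + 0.22² + 0.30² + (-0.02)² + 0.35² = 0.8700
With 8 standardized items, total variance = 8. Proportion = 0.8700/8 = 0.1087 → 10.88%.

10.9%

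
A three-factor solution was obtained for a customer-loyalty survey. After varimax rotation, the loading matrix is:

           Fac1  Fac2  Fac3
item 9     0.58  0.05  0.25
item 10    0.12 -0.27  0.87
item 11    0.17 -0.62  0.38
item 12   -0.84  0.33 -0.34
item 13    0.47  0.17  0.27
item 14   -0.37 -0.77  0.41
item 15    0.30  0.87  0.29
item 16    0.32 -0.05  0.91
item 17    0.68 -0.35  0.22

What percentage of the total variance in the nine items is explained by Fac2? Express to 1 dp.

23.0%

SS loadings for Fac2 = 0.05² + (-0.27)² + (-0.62)² + 0.33² + 0.17² + (-0.77)² + 0.87² + (-0.05)² + (-0.35)² = 2.0724
With 9 standardized items, total variance = 9. Proportion = 2.0724/9 = 0.2303 → 23.03%.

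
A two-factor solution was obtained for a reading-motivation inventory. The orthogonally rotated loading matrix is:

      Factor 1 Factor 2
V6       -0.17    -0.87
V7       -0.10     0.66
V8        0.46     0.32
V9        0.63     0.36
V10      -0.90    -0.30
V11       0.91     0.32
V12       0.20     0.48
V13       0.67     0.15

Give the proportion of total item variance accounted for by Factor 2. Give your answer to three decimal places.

SS loadings for Factor 2 = (-0.87)² + 0.66² + 0.32² + 0.36² + (-0.30)² + 0.32² + 0.48² + 0.15² = 1.8698
Proportion of variance = 1.8698 / 8 = 0.2337.

0.234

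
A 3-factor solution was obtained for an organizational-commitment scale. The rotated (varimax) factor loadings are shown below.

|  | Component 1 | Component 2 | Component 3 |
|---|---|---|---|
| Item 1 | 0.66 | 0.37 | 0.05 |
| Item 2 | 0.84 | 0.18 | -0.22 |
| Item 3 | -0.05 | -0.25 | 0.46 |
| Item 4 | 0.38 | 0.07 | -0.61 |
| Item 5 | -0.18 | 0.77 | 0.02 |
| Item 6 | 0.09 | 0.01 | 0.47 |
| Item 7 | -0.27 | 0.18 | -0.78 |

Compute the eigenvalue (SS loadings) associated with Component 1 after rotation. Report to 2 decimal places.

SS loadings for Component 1 = 0.66² + 0.84² + (-0.05)² + 0.38² + (-0.18)² + 0.09² + (-0.27)² = 0.4356 + 0.7056 + 0.0025 + 0.1444 + 0.0324 + 0.0081 + 0.0729 = 1.4015

1.40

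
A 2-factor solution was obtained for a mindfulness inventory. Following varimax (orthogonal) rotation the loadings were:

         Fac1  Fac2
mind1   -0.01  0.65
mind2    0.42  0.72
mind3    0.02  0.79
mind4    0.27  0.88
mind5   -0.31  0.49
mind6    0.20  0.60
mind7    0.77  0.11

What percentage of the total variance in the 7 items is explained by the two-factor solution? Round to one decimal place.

Communalities: 0.4226, 0.6948, 0.6245, 0.8473, 0.3362, 0.4000, 0.6050; Σh² = 3.9304.
Total variance with 7 standardized items is 7, so the solution explains 3.9304/7 = 0.5615 = 56.15%.

56.1%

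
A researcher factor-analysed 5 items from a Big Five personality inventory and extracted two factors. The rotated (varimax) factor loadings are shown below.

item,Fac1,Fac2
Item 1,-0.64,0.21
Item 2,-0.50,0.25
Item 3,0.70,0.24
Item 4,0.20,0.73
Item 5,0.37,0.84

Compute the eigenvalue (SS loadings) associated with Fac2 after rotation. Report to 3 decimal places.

1.403

SS loadings for Fac2 = 0.21² + 0.25² + 0.24² + 0.73² + 0.84² = 0.0441 + 0.0625 + 0.0576 + 0.5329 + 0.7056 = 1.4027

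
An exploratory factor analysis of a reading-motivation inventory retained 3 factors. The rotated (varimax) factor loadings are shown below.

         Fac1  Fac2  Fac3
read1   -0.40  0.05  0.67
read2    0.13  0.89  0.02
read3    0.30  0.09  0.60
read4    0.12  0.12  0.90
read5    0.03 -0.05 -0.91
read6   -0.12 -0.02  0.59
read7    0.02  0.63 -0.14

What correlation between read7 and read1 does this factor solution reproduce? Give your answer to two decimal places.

r̂ = Σ λ_i·λ_j across factors = (0.02)(-0.40) + (0.63)(0.05) + (-0.14)(0.67)
  = -0.0080 +0.0315 -0.0938 = -0.0703

-0.07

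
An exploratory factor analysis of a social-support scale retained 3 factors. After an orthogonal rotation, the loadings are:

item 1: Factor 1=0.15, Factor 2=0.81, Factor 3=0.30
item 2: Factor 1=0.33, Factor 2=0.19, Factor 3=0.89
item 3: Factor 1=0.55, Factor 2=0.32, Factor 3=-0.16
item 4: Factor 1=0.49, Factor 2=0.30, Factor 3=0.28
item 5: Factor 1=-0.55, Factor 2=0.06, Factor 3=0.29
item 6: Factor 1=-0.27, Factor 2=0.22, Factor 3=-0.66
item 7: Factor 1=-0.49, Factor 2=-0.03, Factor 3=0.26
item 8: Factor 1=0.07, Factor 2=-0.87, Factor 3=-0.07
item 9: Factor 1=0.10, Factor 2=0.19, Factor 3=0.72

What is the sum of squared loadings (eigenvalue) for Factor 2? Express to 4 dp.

SS loadings for Factor 2 = 0.81² + 0.19² + 0.32² + 0.30² + 0.06² + 0.22² + (-0.03)² + (-0.87)² + 0.19² = 0.6561 + 0.0361 + 0.1024 + 0.0900 + 0.0036 + 0.0484 + 0.0009 + 0.7569 + 0.0361 = 1.7305

1.7305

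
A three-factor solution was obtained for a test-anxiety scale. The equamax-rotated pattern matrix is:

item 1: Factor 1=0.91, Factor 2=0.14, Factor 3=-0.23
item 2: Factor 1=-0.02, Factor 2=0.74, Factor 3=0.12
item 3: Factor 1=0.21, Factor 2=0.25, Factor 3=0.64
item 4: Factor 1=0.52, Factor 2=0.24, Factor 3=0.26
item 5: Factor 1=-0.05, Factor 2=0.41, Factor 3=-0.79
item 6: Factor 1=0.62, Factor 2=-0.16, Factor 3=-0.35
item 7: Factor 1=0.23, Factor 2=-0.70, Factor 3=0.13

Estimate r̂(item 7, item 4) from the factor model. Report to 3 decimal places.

-0.015

r̂ = Σ λ_i·λ_j across factors = (0.23)(0.52) + (-0.70)(0.24) + (0.13)(0.26)
  = +0.1196 -0.1680 +0.0338 = -0.0146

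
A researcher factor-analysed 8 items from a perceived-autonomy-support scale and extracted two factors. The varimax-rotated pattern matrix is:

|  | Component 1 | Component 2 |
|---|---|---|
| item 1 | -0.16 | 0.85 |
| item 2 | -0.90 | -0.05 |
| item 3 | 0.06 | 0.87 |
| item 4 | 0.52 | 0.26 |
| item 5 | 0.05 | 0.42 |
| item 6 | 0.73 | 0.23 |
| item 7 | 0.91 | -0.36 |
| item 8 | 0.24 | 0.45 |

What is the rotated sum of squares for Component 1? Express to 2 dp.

2.53

SS loadings for Component 1 = (-0.16)² + (-0.90)² + 0.06² + 0.52² + 0.05² + 0.73² + 0.91² + 0.24² = 0.0256 + 0.8100 + 0.0036 + 0.2704 + 0.0025 + 0.5329 + 0.8281 + 0.0576 = 2.5307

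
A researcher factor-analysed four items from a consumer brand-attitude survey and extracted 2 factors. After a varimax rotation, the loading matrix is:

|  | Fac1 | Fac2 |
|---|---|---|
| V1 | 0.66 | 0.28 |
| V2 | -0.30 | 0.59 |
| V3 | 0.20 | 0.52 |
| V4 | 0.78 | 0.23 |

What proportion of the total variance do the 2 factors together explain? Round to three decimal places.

0.481

SS loadings by factor: 1.1740, 0.7498; total = 1.9238.
Total variance with 4 standardized items is 4, so the solution explains 1.9238/4 = 0.4809.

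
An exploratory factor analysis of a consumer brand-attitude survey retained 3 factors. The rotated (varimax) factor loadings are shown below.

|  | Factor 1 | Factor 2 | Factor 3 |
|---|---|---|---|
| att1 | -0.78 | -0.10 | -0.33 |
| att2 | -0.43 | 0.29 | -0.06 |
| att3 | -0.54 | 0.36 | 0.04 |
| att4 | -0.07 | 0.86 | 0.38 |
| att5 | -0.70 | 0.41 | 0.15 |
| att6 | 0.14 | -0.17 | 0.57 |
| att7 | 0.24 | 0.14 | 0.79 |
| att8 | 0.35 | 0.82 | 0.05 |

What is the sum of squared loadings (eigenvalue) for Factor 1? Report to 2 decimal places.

SS loadings for Factor 1 = (-0.78)² + (-0.43)² + (-0.54)² + (-0.07)² + (-0.70)² + 0.14² + 0.24² + 0.35² = 0.6084 + 0.1849 + 0.2916 + 0.0049 + 0.4900 + 0.0196 + 0.0576 + 0.1225 = 1.7795

1.78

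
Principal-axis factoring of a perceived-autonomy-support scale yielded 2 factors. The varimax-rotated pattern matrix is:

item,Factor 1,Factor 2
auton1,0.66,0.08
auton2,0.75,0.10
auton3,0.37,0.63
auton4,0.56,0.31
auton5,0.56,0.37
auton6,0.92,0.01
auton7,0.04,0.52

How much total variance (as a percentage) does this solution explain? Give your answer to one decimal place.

50.4%

Communalities: 0.4420, 0.5725, 0.5338, 0.4097, 0.4505, 0.8465, 0.2720; Σh² = 3.5270.
Total variance with 7 standardized items is 7, so the solution explains 3.5270/7 = 0.5039 = 50.39%.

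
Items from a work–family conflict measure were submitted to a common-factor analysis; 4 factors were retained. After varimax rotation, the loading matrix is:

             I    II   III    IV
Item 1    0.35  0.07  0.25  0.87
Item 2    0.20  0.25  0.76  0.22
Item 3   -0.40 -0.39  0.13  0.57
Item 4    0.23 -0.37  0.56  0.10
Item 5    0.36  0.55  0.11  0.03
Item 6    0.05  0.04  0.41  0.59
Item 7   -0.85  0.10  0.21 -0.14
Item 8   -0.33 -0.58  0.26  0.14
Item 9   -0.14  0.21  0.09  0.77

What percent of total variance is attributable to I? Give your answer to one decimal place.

15.1%

SS loadings for I = 0.35² + 0.20² + (-0.40)² + 0.23² + 0.36² + 0.05² + (-0.85)² + (-0.33)² + (-0.14)² = 1.3585
With 9 standardized items, total variance = 9. Proportion = 1.3585/9 = 0.1509 → 15.09%.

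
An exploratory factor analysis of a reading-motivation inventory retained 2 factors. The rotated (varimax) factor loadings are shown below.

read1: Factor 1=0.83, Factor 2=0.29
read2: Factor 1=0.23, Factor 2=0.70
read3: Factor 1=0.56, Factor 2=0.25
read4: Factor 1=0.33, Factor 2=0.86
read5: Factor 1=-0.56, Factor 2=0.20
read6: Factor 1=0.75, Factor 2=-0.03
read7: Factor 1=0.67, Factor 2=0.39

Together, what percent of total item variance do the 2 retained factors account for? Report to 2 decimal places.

57.98%

Communalities: 0.7730, 0.5429, 0.3761, 0.8485, 0.3536, 0.5634, 0.6010; Σh² = 4.0585.
Total variance with 7 standardized items is 7, so the solution explains 4.0585/7 = 0.5798 = 57.98%.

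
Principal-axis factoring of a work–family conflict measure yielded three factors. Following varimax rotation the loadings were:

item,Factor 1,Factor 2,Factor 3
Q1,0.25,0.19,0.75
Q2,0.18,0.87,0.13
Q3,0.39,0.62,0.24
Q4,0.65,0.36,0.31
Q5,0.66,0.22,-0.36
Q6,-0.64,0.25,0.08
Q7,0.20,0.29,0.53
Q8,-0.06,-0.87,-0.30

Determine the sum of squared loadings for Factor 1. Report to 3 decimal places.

1.558

SS loadings for Factor 1 = 0.25² + 0.18² + 0.39² + 0.65² + 0.66² + (-0.64)² + 0.20² + (-0.06)² = 0.0625 + 0.0324 + 0.1521 + 0.4225 + 0.4356 + 0.4096 + 0.0400 + 0.0036 = 1.5583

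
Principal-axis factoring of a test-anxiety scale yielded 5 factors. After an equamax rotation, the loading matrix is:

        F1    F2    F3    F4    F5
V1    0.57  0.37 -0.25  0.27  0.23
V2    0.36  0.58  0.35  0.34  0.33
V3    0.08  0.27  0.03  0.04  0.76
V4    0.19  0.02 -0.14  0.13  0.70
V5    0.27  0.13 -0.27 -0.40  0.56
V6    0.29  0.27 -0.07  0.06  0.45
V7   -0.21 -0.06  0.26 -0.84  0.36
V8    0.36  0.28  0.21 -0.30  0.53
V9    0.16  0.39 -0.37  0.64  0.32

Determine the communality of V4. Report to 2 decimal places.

0.56

h² = 0.19² + 0.02² + (-0.14)² + 0.13² + 0.70² = 0.0361 + 0.0004 + 0.0196 + 0.0169 + 0.4900 = 0.5630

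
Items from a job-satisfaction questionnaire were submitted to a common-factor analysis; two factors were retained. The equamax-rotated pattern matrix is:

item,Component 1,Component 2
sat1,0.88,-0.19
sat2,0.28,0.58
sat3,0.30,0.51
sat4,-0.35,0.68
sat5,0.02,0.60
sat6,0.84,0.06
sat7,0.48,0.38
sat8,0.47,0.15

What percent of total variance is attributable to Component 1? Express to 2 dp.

SS loadings for Component 1 = 0.88² + 0.28² + 0.30² + (-0.35)² + 0.02² + 0.84² + 0.48² + 0.47² = 2.2226
With 8 standardized items, total variance = 8. Proportion = 2.2226/8 = 0.2778 → 27.78%.

27.78%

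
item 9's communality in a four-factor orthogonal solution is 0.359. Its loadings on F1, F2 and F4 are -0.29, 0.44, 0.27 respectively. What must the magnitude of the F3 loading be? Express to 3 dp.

0.092

Under orthogonal rotation h² = Σλ², so λ_F3² = h² − (0.3506) = 0.359 − 0.3506 = 0.0084.
|λ| = √0.0084 = 0.0917.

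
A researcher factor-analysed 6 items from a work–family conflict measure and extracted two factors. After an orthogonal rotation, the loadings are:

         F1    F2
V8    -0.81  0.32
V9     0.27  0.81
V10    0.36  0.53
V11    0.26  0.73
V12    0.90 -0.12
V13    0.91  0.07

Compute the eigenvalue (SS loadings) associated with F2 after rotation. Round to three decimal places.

1.592

SS loadings for F2 = 0.32² + 0.81² + 0.53² + 0.73² + (-0.12)² + 0.07² = 0.1024 + 0.6561 + 0.2809 + 0.5329 + 0.0144 + 0.0049 = 1.5916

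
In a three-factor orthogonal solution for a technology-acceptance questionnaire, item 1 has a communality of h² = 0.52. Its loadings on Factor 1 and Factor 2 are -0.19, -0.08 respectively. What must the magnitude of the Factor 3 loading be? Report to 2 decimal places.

Under orthogonal rotation h² = Σλ², so λ_Factor 3² = h² − (0.0425) = 0.52 − 0.0425 = 0.4775.
|λ| = √0.4775 = 0.6910.

0.69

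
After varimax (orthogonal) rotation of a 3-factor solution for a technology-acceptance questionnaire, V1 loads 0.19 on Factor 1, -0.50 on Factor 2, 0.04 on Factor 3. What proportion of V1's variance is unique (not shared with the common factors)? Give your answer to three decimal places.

h² = 0.19² + (-0.50)² + 0.04² = 0.0361 + 0.2500 + 0.0016 = 0.2877
Uniqueness u² = 1 − h² = 1 − 0.2877 = 0.7123

0.712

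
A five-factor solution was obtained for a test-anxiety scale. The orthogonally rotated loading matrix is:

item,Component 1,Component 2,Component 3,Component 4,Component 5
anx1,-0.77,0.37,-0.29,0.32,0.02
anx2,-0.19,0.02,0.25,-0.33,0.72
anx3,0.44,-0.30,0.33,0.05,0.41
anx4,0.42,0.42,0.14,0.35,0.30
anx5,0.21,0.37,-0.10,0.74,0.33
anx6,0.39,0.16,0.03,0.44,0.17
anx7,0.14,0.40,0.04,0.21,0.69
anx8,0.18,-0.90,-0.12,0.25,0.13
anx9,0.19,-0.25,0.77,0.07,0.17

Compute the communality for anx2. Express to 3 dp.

0.726

h² = (-0.19)² + 0.02² + 0.25² + (-0.33)² + 0.72² = 0.0361 + 0.0004 + 0.0625 + 0.1089 + 0.5184 = 0.7263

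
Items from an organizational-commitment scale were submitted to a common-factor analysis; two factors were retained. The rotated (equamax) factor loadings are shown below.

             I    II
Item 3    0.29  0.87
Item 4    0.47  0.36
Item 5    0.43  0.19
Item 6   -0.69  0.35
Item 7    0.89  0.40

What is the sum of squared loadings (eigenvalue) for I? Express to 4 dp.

1.7581

SS loadings for I = 0.29² + 0.47² + 0.43² + (-0.69)² + 0.89² = 0.0841 + 0.2209 + 0.1849 + 0.4761 + 0.7921 = 1.7581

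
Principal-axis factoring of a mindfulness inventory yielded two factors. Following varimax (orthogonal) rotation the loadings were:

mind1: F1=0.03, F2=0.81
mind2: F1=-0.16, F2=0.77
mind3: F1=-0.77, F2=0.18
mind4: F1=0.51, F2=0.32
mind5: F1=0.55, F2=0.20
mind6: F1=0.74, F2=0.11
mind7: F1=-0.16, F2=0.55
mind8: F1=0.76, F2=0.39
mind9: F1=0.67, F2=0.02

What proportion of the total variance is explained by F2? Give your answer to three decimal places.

SS loadings for F2 = 0.81² + 0.77² + 0.18² + 0.32² + 0.20² + 0.11² + 0.55² + 0.39² + 0.02² = 1.8909
Proportion of variance = 1.8909 / 9 = 0.2101.

0.210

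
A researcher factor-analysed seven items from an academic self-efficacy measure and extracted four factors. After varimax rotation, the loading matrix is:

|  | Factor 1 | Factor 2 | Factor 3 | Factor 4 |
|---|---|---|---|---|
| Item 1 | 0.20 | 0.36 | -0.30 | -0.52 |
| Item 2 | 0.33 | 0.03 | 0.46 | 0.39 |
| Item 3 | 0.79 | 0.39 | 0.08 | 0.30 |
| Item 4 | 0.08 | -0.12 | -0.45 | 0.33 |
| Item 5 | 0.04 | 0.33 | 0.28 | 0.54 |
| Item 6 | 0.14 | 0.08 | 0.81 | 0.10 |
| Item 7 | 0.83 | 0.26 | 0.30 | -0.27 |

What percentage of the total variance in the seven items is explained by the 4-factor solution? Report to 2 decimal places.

SS loadings by factor: 1.4895, 0.4799, 1.3350, 0.9959; total = 4.3003.
Total variance with 7 standardized items is 7, so the solution explains 4.3003/7 = 0.6143 = 61.43%.

61.43%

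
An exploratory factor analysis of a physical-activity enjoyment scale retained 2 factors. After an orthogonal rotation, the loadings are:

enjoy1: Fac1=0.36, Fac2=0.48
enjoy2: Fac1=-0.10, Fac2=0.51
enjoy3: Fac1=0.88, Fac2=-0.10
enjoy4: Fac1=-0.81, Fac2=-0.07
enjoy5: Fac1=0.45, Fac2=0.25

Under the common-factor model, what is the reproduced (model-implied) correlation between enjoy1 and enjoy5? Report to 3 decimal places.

r̂ = Σ λ_i·λ_j across factors = (0.36)(0.45) + (0.48)(0.25)
  = +0.1620 +0.1200 = 0.2820

0.282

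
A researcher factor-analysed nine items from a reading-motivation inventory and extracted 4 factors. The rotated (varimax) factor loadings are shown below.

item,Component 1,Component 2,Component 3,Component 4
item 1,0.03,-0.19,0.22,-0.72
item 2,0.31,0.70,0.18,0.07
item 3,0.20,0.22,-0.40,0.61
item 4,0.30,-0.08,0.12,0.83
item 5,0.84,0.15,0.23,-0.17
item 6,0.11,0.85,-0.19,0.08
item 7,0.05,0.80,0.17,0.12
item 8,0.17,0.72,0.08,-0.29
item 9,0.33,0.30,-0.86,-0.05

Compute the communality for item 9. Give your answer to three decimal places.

h² = 0.33² + 0.30² + (-0.86)² + (-0.05)² = 0.1089 + 0.0900 + 0.7396 + 0.0025 = 0.9410

0.941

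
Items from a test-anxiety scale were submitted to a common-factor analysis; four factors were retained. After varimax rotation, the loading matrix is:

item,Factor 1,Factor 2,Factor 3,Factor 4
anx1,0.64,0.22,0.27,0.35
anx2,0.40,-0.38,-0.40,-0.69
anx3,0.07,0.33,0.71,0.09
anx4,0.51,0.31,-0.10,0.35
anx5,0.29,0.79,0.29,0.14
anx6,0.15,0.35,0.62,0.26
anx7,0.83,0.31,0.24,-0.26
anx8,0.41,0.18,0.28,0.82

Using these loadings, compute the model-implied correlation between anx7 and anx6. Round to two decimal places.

r̂ = Σ λ_i·λ_j across factors = (0.83)(0.15) + (0.31)(0.35) + (0.24)(0.62) + (-0.26)(0.26)
  = +0.1245 +0.1085 +0.1488 -0.0676 = 0.3142

0.31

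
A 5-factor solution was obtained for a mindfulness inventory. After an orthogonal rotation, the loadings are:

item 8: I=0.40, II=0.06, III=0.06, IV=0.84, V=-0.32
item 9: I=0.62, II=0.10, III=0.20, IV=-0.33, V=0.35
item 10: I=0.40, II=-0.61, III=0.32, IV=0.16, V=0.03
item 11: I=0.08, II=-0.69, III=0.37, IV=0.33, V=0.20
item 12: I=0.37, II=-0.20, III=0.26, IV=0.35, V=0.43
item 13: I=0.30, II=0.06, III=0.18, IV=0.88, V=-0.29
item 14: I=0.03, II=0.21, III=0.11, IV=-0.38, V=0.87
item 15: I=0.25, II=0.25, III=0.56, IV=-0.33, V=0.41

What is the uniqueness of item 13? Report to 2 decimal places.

0.02

h² = 0.30² + 0.06² + 0.18² + 0.88² + (-0.29)² = 0.0900 + 0.0036 + 0.0324 + 0.7744 + 0.0841 = 0.9845
Uniqueness u² = 1 − h² = 1 − 0.9845 = 0.0155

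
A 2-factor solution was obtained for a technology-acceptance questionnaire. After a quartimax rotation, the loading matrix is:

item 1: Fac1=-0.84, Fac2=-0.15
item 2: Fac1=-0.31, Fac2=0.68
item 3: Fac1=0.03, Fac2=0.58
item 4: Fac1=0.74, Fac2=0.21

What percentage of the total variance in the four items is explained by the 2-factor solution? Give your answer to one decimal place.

55.4%

SS loadings by factor: 1.3502, 0.8654; total = 2.2156.
Total variance with 4 standardized items is 4, so the solution explains 2.2156/4 = 0.5539 = 55.39%.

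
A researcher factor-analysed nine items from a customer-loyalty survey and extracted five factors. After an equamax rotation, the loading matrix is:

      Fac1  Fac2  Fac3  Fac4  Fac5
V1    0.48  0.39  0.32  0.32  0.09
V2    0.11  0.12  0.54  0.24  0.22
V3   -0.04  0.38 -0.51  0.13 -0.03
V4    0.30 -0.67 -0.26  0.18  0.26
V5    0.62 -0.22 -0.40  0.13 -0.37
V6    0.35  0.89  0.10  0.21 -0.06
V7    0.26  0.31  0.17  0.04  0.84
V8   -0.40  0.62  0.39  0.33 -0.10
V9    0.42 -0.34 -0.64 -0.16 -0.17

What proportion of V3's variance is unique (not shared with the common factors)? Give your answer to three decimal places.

h² = (-0.04)² + 0.38² + (-0.51)² + 0.13² + (-0.03)² = 0.0016 + 0.1444 + 0.2601 + 0.0169 + 0.0009 = 0.4239
Uniqueness u² = 1 − h² = 1 − 0.4239 = 0.5761

0.576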